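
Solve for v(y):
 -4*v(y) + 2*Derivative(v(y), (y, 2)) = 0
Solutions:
 v(y) = C1*exp(-sqrt(2)*y) + C2*exp(sqrt(2)*y)


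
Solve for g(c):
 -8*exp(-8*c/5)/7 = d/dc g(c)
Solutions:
 g(c) = C1 + 5*exp(-8*c/5)/7


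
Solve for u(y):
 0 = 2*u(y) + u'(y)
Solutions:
 u(y) = C1*exp(-2*y)


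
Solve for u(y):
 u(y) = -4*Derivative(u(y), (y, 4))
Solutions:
 u(y) = (C1*sin(y/2) + C2*cos(y/2))*exp(-y/2) + (C3*sin(y/2) + C4*cos(y/2))*exp(y/2)


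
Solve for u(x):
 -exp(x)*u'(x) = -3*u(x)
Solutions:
 u(x) = C1*exp(-3*exp(-x))


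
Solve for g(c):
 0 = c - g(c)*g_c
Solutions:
 g(c) = -sqrt(C1 + c^2)
 g(c) = sqrt(C1 + c^2)


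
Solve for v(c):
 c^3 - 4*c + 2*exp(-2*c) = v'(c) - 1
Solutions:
 v(c) = C1 + c^4/4 - 2*c^2 + c - exp(-2*c)


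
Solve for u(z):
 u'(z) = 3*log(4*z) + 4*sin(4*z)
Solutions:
 u(z) = C1 + 3*z*log(z) - 3*z + 6*z*log(2) - cos(4*z)


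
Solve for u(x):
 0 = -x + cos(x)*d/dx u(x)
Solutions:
 u(x) = C1 + Integral(x/cos(x), x)


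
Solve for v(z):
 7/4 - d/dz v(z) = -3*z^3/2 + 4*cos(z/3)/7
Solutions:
 v(z) = C1 + 3*z^4/8 + 7*z/4 - 12*sin(z/3)/7


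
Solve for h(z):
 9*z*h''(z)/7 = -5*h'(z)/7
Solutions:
 h(z) = C1 + C2*z^(4/9)


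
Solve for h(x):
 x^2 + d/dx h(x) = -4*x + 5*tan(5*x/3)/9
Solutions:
 h(x) = C1 - x^3/3 - 2*x^2 - log(cos(5*x/3))/3


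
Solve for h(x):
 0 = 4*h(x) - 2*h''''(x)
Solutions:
 h(x) = C1*exp(-2^(1/4)*x) + C2*exp(2^(1/4)*x) + C3*sin(2^(1/4)*x) + C4*cos(2^(1/4)*x)


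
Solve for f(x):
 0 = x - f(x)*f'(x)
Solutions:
 f(x) = -sqrt(C1 + x^2)
 f(x) = sqrt(C1 + x^2)


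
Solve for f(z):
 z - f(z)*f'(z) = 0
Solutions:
 f(z) = -sqrt(C1 + z^2)
 f(z) = sqrt(C1 + z^2)


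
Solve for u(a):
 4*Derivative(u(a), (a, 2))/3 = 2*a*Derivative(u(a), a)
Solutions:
 u(a) = C1 + C2*erfi(sqrt(3)*a/2)


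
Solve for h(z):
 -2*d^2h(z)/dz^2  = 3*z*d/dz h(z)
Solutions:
 h(z) = C1 + C2*erf(sqrt(3)*z/2)


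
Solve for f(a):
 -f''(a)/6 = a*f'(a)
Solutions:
 f(a) = C1 + C2*erf(sqrt(3)*a)


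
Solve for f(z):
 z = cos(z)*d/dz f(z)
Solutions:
 f(z) = C1 + Integral(z/cos(z), z)


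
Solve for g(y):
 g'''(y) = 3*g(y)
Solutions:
 g(y) = C3*exp(3^(1/3)*y) + (C1*sin(3^(5/6)*y/2) + C2*cos(3^(5/6)*y/2))*exp(-3^(1/3)*y/2)


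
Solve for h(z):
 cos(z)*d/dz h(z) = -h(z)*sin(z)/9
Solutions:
 h(z) = C1*cos(z)^(1/9)


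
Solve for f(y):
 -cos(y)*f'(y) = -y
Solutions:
 f(y) = C1 + Integral(y/cos(y), y)


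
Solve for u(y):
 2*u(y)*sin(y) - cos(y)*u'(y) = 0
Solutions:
 u(y) = C1/cos(y)^2


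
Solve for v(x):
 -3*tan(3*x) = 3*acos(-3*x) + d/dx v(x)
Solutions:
 v(x) = C1 - 3*x*acos(-3*x) - sqrt(1 - 9*x^2) + log(cos(3*x))


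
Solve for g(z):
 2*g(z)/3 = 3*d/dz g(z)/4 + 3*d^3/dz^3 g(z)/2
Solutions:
 g(z) = C1*exp(6^(1/3)*z*(-(8 + sqrt(70))^(1/3) + 6^(1/3)/(8 + sqrt(70))^(1/3))/12)*sin(2^(1/3)*3^(1/6)*z*(3*2^(1/3)/(8 + sqrt(70))^(1/3) + 3^(2/3)*(8 + sqrt(70))^(1/3))/12) + C2*exp(6^(1/3)*z*(-(8 + sqrt(70))^(1/3) + 6^(1/3)/(8 + sqrt(70))^(1/3))/12)*cos(2^(1/3)*3^(1/6)*z*(3*2^(1/3)/(8 + sqrt(70))^(1/3) + 3^(2/3)*(8 + sqrt(70))^(1/3))/12) + C3*exp(-6^(1/3)*z*(-(8 + sqrt(70))^(1/3) + 6^(1/3)/(8 + sqrt(70))^(1/3))/6)


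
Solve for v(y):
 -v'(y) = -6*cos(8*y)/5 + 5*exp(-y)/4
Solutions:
 v(y) = C1 + 3*sin(8*y)/20 + 5*exp(-y)/4


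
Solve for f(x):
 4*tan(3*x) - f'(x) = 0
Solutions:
 f(x) = C1 - 4*log(cos(3*x))/3


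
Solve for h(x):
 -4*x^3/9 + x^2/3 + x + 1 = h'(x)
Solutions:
 h(x) = C1 - x^4/9 + x^3/9 + x^2/2 + x


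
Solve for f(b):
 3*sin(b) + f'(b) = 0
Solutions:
 f(b) = C1 + 3*cos(b)


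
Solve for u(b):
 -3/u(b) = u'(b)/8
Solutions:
 u(b) = -sqrt(C1 - 48*b)
 u(b) = sqrt(C1 - 48*b)


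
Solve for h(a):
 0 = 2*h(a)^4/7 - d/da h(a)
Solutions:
 h(a) = 7^(1/3)*(-1/(C1 + 6*a))^(1/3)
 h(a) = 7^(1/3)*(-1/(C1 + 2*a))^(1/3)*(-3^(2/3) - 3*3^(1/6)*I)/6
 h(a) = 7^(1/3)*(-1/(C1 + 2*a))^(1/3)*(-3^(2/3) + 3*3^(1/6)*I)/6


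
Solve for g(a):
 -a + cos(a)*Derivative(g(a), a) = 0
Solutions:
 g(a) = C1 + Integral(a/cos(a), a)


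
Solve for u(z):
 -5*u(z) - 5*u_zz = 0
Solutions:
 u(z) = C1*sin(z) + C2*cos(z)


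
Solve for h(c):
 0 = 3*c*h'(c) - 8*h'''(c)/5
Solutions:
 h(c) = C1 + Integral(C2*airyai(15^(1/3)*c/2) + C3*airybi(15^(1/3)*c/2), c)


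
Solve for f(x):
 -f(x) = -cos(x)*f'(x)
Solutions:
 f(x) = C1*sqrt(sin(x) + 1)/sqrt(sin(x) - 1)


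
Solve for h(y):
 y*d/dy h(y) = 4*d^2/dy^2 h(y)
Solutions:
 h(y) = C1 + C2*erfi(sqrt(2)*y/4)


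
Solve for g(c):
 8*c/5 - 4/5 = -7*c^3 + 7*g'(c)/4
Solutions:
 g(c) = C1 + c^4 + 16*c^2/35 - 16*c/35


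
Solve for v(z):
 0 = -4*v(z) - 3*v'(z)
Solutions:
 v(z) = C1*exp(-4*z/3)


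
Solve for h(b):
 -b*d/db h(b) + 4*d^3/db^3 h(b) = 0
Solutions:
 h(b) = C1 + Integral(C2*airyai(2^(1/3)*b/2) + C3*airybi(2^(1/3)*b/2), b)


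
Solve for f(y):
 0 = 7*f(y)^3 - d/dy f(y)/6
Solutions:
 f(y) = -sqrt(2)*sqrt(-1/(C1 + 42*y))/2
 f(y) = sqrt(2)*sqrt(-1/(C1 + 42*y))/2


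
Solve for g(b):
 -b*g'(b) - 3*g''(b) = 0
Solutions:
 g(b) = C1 + C2*erf(sqrt(6)*b/6)


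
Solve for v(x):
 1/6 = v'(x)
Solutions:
 v(x) = C1 + x/6


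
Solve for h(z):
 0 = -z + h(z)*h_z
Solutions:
 h(z) = -sqrt(C1 + z^2)
 h(z) = sqrt(C1 + z^2)


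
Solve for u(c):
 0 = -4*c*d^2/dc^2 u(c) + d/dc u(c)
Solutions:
 u(c) = C1 + C2*c^(5/4)


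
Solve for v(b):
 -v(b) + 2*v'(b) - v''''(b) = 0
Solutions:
 v(b) = C1*exp(b*(-(17 + 3*sqrt(33))^(1/3) - 2 + 2/(17 + 3*sqrt(33))^(1/3))/6)*sin(sqrt(3)*b*(2/(17 + 3*sqrt(33))^(1/3) + (17 + 3*sqrt(33))^(1/3))/6) + C2*exp(b*(-(17 + 3*sqrt(33))^(1/3) - 2 + 2/(17 + 3*sqrt(33))^(1/3))/6)*cos(sqrt(3)*b*(2/(17 + 3*sqrt(33))^(1/3) + (17 + 3*sqrt(33))^(1/3))/6) + C3*exp(b) + C4*exp(b*(-1 - 2/(17 + 3*sqrt(33))^(1/3) + (17 + 3*sqrt(33))^(1/3))/3)


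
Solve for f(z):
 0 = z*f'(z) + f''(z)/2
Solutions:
 f(z) = C1 + C2*erf(z)


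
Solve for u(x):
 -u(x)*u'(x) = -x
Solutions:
 u(x) = -sqrt(C1 + x^2)
 u(x) = sqrt(C1 + x^2)


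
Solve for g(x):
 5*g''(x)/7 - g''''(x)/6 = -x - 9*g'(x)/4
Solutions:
 g(x) = C1 + C2*exp(-14^(1/3)*x*(20*14^(1/3)/(sqrt(1638329) + 1323)^(1/3) + (sqrt(1638329) + 1323)^(1/3))/28)*sin(14^(1/3)*sqrt(3)*x*(-(sqrt(1638329) + 1323)^(1/3) + 20*14^(1/3)/(sqrt(1638329) + 1323)^(1/3))/28) + C3*exp(-14^(1/3)*x*(20*14^(1/3)/(sqrt(1638329) + 1323)^(1/3) + (sqrt(1638329) + 1323)^(1/3))/28)*cos(14^(1/3)*sqrt(3)*x*(-(sqrt(1638329) + 1323)^(1/3) + 20*14^(1/3)/(sqrt(1638329) + 1323)^(1/3))/28) + C4*exp(14^(1/3)*x*(20*14^(1/3)/(sqrt(1638329) + 1323)^(1/3) + (sqrt(1638329) + 1323)^(1/3))/14) - 2*x^2/9 + 80*x/567


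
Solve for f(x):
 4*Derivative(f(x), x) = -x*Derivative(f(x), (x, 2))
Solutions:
 f(x) = C1 + C2/x^3


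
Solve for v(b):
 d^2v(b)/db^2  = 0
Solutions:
 v(b) = C1 + C2*b


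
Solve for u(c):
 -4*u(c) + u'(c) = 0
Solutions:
 u(c) = C1*exp(4*c)


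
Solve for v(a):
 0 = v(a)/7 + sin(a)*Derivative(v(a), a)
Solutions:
 v(a) = C1*(cos(a) + 1)^(1/14)/(cos(a) - 1)^(1/14)


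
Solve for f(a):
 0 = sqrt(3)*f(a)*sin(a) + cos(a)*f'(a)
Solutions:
 f(a) = C1*cos(a)^(sqrt(3))


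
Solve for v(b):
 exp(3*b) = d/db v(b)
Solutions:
 v(b) = C1 + exp(3*b)/3


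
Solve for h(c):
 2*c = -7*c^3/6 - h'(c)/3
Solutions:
 h(c) = C1 - 7*c^4/8 - 3*c^2


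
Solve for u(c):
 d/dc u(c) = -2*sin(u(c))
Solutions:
 u(c) = -acos((-C1 - exp(4*c))/(C1 - exp(4*c))) + 2*pi
 u(c) = acos((-C1 - exp(4*c))/(C1 - exp(4*c)))


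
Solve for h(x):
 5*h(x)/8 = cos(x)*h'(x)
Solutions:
 h(x) = C1*(sin(x) + 1)^(5/16)/(sin(x) - 1)^(5/16)


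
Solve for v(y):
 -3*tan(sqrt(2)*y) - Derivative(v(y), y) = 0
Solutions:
 v(y) = C1 + 3*sqrt(2)*log(cos(sqrt(2)*y))/2


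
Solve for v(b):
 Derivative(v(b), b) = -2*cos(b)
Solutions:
 v(b) = C1 - 2*sin(b)


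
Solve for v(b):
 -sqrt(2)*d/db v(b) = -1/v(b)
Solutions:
 v(b) = -sqrt(C1 + sqrt(2)*b)
 v(b) = sqrt(C1 + sqrt(2)*b)


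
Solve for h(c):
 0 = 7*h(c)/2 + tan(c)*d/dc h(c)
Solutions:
 h(c) = C1/sin(c)^(7/2)


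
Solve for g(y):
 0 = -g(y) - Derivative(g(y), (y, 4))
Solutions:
 g(y) = (C1*sin(sqrt(2)*y/2) + C2*cos(sqrt(2)*y/2))*exp(-sqrt(2)*y/2) + (C3*sin(sqrt(2)*y/2) + C4*cos(sqrt(2)*y/2))*exp(sqrt(2)*y/2)


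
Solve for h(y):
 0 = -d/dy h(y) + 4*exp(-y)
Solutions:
 h(y) = C1 - 4*exp(-y)


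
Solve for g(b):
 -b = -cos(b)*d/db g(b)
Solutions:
 g(b) = C1 + Integral(b/cos(b), b)


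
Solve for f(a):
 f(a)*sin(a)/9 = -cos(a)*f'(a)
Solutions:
 f(a) = C1*cos(a)^(1/9)


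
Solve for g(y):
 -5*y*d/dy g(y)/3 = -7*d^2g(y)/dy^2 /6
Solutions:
 g(y) = C1 + C2*erfi(sqrt(35)*y/7)


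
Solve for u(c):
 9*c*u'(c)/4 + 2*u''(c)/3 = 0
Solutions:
 u(c) = C1 + C2*erf(3*sqrt(3)*c/4)


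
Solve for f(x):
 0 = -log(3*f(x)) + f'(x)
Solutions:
 -Integral(1/(log(_y) + log(3)), (_y, f(x))) = C1 - x


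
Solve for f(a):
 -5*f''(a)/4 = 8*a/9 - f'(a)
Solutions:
 f(a) = C1 + C2*exp(4*a/5) + 4*a^2/9 + 10*a/9


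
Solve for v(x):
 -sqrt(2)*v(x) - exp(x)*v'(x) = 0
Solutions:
 v(x) = C1*exp(sqrt(2)*exp(-x))


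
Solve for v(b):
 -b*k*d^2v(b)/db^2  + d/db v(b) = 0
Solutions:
 v(b) = C1 + b^(((re(k) + 1)*re(k) + im(k)^2)/(re(k)^2 + im(k)^2))*(C2*sin(log(b)*Abs(im(k))/(re(k)^2 + im(k)^2)) + C3*cos(log(b)*im(k)/(re(k)^2 + im(k)^2)))


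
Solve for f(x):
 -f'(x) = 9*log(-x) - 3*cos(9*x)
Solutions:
 f(x) = C1 - 9*x*log(-x) + 9*x + sin(9*x)/3


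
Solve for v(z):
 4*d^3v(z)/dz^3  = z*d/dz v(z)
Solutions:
 v(z) = C1 + Integral(C2*airyai(2^(1/3)*z/2) + C3*airybi(2^(1/3)*z/2), z)


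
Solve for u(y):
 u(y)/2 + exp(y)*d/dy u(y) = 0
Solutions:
 u(y) = C1*exp(exp(-y)/2)


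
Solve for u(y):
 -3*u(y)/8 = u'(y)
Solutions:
 u(y) = C1*exp(-3*y/8)


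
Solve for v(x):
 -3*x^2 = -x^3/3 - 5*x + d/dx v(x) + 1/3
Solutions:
 v(x) = C1 + x^4/12 - x^3 + 5*x^2/2 - x/3


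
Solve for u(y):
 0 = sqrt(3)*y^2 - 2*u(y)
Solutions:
 u(y) = sqrt(3)*y^2/2


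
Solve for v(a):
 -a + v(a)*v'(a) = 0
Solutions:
 v(a) = -sqrt(C1 + a^2)
 v(a) = sqrt(C1 + a^2)


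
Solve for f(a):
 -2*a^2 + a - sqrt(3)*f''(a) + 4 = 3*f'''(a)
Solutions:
 f(a) = C1 + C2*a + C3*exp(-sqrt(3)*a/3) - sqrt(3)*a^4/18 + a^3*(sqrt(3) + 12)/18 + a^2*(-8*sqrt(3) - 3)/6


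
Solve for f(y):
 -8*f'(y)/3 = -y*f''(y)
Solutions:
 f(y) = C1 + C2*y^(11/3)


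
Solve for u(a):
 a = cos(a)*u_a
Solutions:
 u(a) = C1 + Integral(a/cos(a), a)


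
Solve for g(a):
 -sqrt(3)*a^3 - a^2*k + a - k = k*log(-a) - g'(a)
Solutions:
 g(a) = C1 + sqrt(3)*a^4/4 + a^3*k/3 - a^2/2 + a*k*log(-a)


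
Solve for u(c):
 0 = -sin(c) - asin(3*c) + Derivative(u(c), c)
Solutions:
 u(c) = C1 + c*asin(3*c) + sqrt(1 - 9*c^2)/3 - cos(c)


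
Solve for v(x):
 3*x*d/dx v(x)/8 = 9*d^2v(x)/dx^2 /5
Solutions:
 v(x) = C1 + C2*erfi(sqrt(15)*x/12)


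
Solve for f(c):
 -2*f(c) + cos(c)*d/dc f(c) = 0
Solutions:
 f(c) = C1*(sin(c) + 1)/(sin(c) - 1)


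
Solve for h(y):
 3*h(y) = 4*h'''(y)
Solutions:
 h(y) = C3*exp(6^(1/3)*y/2) + (C1*sin(2^(1/3)*3^(5/6)*y/4) + C2*cos(2^(1/3)*3^(5/6)*y/4))*exp(-6^(1/3)*y/4)


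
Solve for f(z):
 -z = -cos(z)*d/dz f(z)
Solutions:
 f(z) = C1 + Integral(z/cos(z), z)


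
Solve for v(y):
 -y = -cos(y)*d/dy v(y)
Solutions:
 v(y) = C1 + Integral(y/cos(y), y)


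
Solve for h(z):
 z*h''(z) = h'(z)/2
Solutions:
 h(z) = C1 + C2*z^(3/2)


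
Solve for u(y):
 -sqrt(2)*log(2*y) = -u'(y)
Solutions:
 u(y) = C1 + sqrt(2)*y*log(y) - sqrt(2)*y + sqrt(2)*y*log(2)


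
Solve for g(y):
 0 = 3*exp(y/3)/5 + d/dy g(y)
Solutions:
 g(y) = C1 - 9*exp(y/3)/5


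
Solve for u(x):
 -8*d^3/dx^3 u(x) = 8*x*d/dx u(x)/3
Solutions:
 u(x) = C1 + Integral(C2*airyai(-3^(2/3)*x/3) + C3*airybi(-3^(2/3)*x/3), x)


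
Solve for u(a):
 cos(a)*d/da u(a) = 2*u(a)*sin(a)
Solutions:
 u(a) = C1/cos(a)^2


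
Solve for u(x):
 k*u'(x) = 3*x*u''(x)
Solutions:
 u(x) = C1 + x^(re(k)/3 + 1)*(C2*sin(log(x)*Abs(im(k))/3) + C3*cos(log(x)*im(k)/3))


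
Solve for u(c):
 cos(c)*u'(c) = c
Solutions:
 u(c) = C1 + Integral(c/cos(c), c)


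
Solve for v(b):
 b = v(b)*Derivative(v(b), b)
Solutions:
 v(b) = -sqrt(C1 + b^2)
 v(b) = sqrt(C1 + b^2)


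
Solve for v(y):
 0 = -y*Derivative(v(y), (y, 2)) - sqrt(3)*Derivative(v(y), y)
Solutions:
 v(y) = C1 + C2*y^(1 - sqrt(3))


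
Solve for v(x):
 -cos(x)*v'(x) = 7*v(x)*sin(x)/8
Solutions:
 v(x) = C1*cos(x)^(7/8)


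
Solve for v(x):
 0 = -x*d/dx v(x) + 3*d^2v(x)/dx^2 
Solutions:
 v(x) = C1 + C2*erfi(sqrt(6)*x/6)


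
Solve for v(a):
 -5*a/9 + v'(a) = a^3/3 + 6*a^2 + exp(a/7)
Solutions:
 v(a) = C1 + a^4/12 + 2*a^3 + 5*a^2/18 + 7*exp(a/7)


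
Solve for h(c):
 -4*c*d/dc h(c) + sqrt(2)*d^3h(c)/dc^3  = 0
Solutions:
 h(c) = C1 + Integral(C2*airyai(sqrt(2)*c) + C3*airybi(sqrt(2)*c), c)


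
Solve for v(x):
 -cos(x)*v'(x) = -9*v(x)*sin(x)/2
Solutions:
 v(x) = C1/cos(x)^(9/2)


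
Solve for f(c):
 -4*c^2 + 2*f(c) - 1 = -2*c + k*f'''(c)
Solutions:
 f(c) = C1*exp(2^(1/3)*c*(1/k)^(1/3)) + C2*exp(2^(1/3)*c*(-1 + sqrt(3)*I)*(1/k)^(1/3)/2) + C3*exp(-2^(1/3)*c*(1 + sqrt(3)*I)*(1/k)^(1/3)/2) + 2*c^2 - c + 1/2


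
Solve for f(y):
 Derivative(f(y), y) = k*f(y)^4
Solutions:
 f(y) = (-1/(C1 + 3*k*y))^(1/3)
 f(y) = (-1/(C1 + k*y))^(1/3)*(-3^(2/3) - 3*3^(1/6)*I)/6
 f(y) = (-1/(C1 + k*y))^(1/3)*(-3^(2/3) + 3*3^(1/6)*I)/6


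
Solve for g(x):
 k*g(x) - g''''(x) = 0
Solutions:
 g(x) = C1*exp(-k^(1/4)*x) + C2*exp(k^(1/4)*x) + C3*exp(-I*k^(1/4)*x) + C4*exp(I*k^(1/4)*x)


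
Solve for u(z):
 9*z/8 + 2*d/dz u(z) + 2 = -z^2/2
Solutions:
 u(z) = C1 - z^3/12 - 9*z^2/32 - z


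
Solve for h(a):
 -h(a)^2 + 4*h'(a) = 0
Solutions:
 h(a) = -4/(C1 + a)


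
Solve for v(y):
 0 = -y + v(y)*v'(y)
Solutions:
 v(y) = -sqrt(C1 + y^2)
 v(y) = sqrt(C1 + y^2)


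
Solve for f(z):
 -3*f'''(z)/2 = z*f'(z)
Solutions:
 f(z) = C1 + Integral(C2*airyai(-2^(1/3)*3^(2/3)*z/3) + C3*airybi(-2^(1/3)*3^(2/3)*z/3), z)


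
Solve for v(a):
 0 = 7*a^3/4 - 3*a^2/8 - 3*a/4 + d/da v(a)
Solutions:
 v(a) = C1 - 7*a^4/16 + a^3/8 + 3*a^2/8


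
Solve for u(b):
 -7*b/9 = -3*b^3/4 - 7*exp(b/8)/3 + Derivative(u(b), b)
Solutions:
 u(b) = C1 + 3*b^4/16 - 7*b^2/18 + 56*exp(b/8)/3


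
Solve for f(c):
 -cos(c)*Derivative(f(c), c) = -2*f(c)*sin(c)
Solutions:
 f(c) = C1/cos(c)^2


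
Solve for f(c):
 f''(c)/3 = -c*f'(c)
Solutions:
 f(c) = C1 + C2*erf(sqrt(6)*c/2)


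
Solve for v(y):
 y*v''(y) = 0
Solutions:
 v(y) = C1 + C2*y


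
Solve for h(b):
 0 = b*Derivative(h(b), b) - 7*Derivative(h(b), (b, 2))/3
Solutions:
 h(b) = C1 + C2*erfi(sqrt(42)*b/14)


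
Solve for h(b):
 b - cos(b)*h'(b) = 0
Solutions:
 h(b) = C1 + Integral(b/cos(b), b)


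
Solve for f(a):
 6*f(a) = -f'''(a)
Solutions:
 f(a) = C3*exp(-6^(1/3)*a) + (C1*sin(2^(1/3)*3^(5/6)*a/2) + C2*cos(2^(1/3)*3^(5/6)*a/2))*exp(6^(1/3)*a/2)


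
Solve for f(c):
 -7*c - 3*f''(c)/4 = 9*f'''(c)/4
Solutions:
 f(c) = C1 + C2*c + C3*exp(-c/3) - 14*c^3/9 + 14*c^2


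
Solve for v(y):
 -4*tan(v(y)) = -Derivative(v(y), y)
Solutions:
 v(y) = pi - asin(C1*exp(4*y))
 v(y) = asin(C1*exp(4*y))


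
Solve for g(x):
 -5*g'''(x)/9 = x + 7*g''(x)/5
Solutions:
 g(x) = C1 + C2*x + C3*exp(-63*x/25) - 5*x^3/42 + 125*x^2/882


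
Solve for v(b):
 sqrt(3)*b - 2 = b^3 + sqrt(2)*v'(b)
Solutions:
 v(b) = C1 - sqrt(2)*b^4/8 + sqrt(6)*b^2/4 - sqrt(2)*b


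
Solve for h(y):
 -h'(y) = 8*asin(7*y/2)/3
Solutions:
 h(y) = C1 - 8*y*asin(7*y/2)/3 - 8*sqrt(4 - 49*y^2)/21


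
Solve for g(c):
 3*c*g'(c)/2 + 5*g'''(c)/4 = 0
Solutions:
 g(c) = C1 + Integral(C2*airyai(-5^(2/3)*6^(1/3)*c/5) + C3*airybi(-5^(2/3)*6^(1/3)*c/5), c)


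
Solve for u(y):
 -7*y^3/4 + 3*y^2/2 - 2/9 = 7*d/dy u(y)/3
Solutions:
 u(y) = C1 - 3*y^4/16 + 3*y^3/14 - 2*y/21


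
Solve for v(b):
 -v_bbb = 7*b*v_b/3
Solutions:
 v(b) = C1 + Integral(C2*airyai(-3^(2/3)*7^(1/3)*b/3) + C3*airybi(-3^(2/3)*7^(1/3)*b/3), b)


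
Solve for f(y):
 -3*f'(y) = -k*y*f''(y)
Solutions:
 f(y) = C1 + y^(((re(k) + 3)*re(k) + im(k)^2)/(re(k)^2 + im(k)^2))*(C2*sin(3*log(y)*Abs(im(k))/(re(k)^2 + im(k)^2)) + C3*cos(3*log(y)*im(k)/(re(k)^2 + im(k)^2)))


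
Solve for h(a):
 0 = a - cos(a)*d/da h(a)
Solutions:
 h(a) = C1 + Integral(a/cos(a), a)


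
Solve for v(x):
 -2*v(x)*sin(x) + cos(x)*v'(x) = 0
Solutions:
 v(x) = C1/cos(x)^2


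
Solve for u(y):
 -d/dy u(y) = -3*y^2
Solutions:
 u(y) = C1 + y^3


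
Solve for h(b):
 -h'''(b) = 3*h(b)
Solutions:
 h(b) = C3*exp(-3^(1/3)*b) + (C1*sin(3^(5/6)*b/2) + C2*cos(3^(5/6)*b/2))*exp(3^(1/3)*b/2)


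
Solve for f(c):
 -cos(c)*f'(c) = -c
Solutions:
 f(c) = C1 + Integral(c/cos(c), c)


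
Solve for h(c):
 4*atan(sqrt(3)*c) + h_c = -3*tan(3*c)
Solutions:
 h(c) = C1 - 4*c*atan(sqrt(3)*c) + 2*sqrt(3)*log(3*c^2 + 1)/3 + log(cos(3*c))


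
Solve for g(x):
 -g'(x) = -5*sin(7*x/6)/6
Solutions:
 g(x) = C1 - 5*cos(7*x/6)/7


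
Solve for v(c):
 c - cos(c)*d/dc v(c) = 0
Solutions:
 v(c) = C1 + Integral(c/cos(c), c)


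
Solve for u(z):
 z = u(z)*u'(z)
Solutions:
 u(z) = -sqrt(C1 + z^2)
 u(z) = sqrt(C1 + z^2)


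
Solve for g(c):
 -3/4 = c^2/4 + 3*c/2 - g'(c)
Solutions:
 g(c) = C1 + c^3/12 + 3*c^2/4 + 3*c/4


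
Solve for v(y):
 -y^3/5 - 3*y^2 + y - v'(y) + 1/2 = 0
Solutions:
 v(y) = C1 - y^4/20 - y^3 + y^2/2 + y/2


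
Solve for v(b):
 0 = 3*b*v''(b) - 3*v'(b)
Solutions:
 v(b) = C1 + C2*b^2


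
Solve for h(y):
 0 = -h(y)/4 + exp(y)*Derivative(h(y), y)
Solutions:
 h(y) = C1*exp(-exp(-y)/4)


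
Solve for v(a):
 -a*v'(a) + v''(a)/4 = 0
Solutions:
 v(a) = C1 + C2*erfi(sqrt(2)*a)


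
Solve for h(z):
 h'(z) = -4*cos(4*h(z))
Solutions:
 h(z) = -asin((C1 + exp(32*z))/(C1 - exp(32*z)))/4 + pi/4
 h(z) = asin((C1 + exp(32*z))/(C1 - exp(32*z)))/4


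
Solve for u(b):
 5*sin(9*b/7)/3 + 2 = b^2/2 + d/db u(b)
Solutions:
 u(b) = C1 - b^3/6 + 2*b - 35*cos(9*b/7)/27


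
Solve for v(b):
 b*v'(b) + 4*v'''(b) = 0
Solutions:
 v(b) = C1 + Integral(C2*airyai(-2^(1/3)*b/2) + C3*airybi(-2^(1/3)*b/2), b)


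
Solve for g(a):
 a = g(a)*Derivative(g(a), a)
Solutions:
 g(a) = -sqrt(C1 + a^2)
 g(a) = sqrt(C1 + a^2)


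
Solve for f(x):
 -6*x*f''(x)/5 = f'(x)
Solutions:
 f(x) = C1 + C2*x^(1/6)


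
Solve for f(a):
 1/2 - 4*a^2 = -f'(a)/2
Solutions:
 f(a) = C1 + 8*a^3/3 - a


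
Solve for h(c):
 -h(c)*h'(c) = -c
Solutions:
 h(c) = -sqrt(C1 + c^2)
 h(c) = sqrt(C1 + c^2)


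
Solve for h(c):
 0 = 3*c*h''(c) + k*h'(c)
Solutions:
 h(c) = C1 + c^(1 - re(k)/3)*(C2*sin(log(c)*Abs(im(k))/3) + C3*cos(log(c)*im(k)/3))


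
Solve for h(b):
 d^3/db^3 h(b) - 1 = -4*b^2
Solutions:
 h(b) = C1 + C2*b + C3*b^2 - b^5/15 + b^3/6


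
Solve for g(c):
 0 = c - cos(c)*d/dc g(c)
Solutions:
 g(c) = C1 + Integral(c/cos(c), c)


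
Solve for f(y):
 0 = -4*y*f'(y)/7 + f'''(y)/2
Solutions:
 f(y) = C1 + Integral(C2*airyai(2*7^(2/3)*y/7) + C3*airybi(2*7^(2/3)*y/7), y)


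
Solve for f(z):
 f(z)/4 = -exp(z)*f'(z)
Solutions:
 f(z) = C1*exp(exp(-z)/4)


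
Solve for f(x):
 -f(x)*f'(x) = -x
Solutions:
 f(x) = -sqrt(C1 + x^2)
 f(x) = sqrt(C1 + x^2)


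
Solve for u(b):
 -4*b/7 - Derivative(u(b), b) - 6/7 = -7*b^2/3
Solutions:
 u(b) = C1 + 7*b^3/9 - 2*b^2/7 - 6*b/7


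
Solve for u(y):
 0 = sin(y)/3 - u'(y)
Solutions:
 u(y) = C1 - cos(y)/3


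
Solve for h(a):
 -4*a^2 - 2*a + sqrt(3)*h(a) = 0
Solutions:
 h(a) = 2*sqrt(3)*a*(2*a + 1)/3


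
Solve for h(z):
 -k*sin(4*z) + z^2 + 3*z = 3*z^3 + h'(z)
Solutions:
 h(z) = C1 + k*cos(4*z)/4 - 3*z^4/4 + z^3/3 + 3*z^2/2


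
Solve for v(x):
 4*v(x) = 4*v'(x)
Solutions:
 v(x) = C1*exp(x)


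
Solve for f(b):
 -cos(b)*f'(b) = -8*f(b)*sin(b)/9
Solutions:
 f(b) = C1/cos(b)^(8/9)


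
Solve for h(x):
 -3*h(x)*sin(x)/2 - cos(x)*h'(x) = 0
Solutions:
 h(x) = C1*cos(x)^(3/2)


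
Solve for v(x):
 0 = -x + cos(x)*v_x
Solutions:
 v(x) = C1 + Integral(x/cos(x), x)


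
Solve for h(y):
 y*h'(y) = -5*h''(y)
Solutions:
 h(y) = C1 + C2*erf(sqrt(10)*y/10)


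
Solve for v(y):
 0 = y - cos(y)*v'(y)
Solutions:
 v(y) = C1 + Integral(y/cos(y), y)


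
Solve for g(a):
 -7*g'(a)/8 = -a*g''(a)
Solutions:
 g(a) = C1 + C2*a^(15/8)


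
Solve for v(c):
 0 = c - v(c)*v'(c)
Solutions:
 v(c) = -sqrt(C1 + c^2)
 v(c) = sqrt(C1 + c^2)


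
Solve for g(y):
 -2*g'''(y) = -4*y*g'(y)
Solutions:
 g(y) = C1 + Integral(C2*airyai(2^(1/3)*y) + C3*airybi(2^(1/3)*y), y)


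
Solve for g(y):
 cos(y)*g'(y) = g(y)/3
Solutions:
 g(y) = C1*(sin(y) + 1)^(1/6)/(sin(y) - 1)^(1/6)


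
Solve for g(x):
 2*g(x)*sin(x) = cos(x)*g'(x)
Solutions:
 g(x) = C1/cos(x)^2


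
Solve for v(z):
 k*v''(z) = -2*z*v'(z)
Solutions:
 v(z) = C1 + C2*sqrt(k)*erf(z*sqrt(1/k))


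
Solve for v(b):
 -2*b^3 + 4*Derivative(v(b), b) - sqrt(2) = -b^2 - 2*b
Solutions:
 v(b) = C1 + b^4/8 - b^3/12 - b^2/4 + sqrt(2)*b/4


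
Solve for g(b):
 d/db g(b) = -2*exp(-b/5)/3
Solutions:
 g(b) = C1 + 10*exp(-b/5)/3


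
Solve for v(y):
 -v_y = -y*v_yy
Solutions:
 v(y) = C1 + C2*y^2


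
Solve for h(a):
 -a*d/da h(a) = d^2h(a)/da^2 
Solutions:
 h(a) = C1 + C2*erf(sqrt(2)*a/2)


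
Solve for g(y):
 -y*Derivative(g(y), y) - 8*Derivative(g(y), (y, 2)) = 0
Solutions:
 g(y) = C1 + C2*erf(y/4)


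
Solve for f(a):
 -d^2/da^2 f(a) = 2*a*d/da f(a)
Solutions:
 f(a) = C1 + C2*erf(a)


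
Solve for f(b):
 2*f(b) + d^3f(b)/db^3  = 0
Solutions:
 f(b) = C3*exp(-2^(1/3)*b) + (C1*sin(2^(1/3)*sqrt(3)*b/2) + C2*cos(2^(1/3)*sqrt(3)*b/2))*exp(2^(1/3)*b/2)


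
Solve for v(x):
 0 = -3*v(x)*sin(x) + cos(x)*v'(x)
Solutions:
 v(x) = C1/cos(x)^3


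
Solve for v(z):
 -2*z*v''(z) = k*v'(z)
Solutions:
 v(z) = C1 + z^(1 - re(k)/2)*(C2*sin(log(z)*Abs(im(k))/2) + C3*cos(log(z)*im(k)/2))


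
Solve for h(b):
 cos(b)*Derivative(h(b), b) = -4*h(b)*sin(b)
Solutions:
 h(b) = C1*cos(b)^4


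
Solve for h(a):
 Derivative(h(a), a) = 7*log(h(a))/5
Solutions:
 li(h(a)) = C1 + 7*a/5


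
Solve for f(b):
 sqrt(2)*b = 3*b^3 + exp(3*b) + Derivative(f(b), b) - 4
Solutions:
 f(b) = C1 - 3*b^4/4 + sqrt(2)*b^2/2 + 4*b - exp(3*b)/3


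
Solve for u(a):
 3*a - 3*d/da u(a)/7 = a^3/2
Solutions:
 u(a) = C1 - 7*a^4/24 + 7*a^2/2


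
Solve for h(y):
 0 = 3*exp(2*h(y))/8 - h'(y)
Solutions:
 h(y) = log(-1/(C1 + 3*y))/2 + log(2)
 h(y) = log(-sqrt(-1/(C1 + 3*y))) + log(2)


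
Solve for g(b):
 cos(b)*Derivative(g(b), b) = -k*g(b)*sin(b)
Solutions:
 g(b) = C1*exp(k*log(cos(b)))


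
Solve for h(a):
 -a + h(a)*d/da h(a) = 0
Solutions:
 h(a) = -sqrt(C1 + a^2)
 h(a) = sqrt(C1 + a^2)


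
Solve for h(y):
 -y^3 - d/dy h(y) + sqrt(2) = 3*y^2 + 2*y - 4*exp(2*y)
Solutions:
 h(y) = C1 - y^4/4 - y^3 - y^2 + sqrt(2)*y + 2*exp(2*y)


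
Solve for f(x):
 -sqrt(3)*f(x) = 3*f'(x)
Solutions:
 f(x) = C1*exp(-sqrt(3)*x/3)


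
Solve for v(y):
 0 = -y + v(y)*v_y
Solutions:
 v(y) = -sqrt(C1 + y^2)
 v(y) = sqrt(C1 + y^2)


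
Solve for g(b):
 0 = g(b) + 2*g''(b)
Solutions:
 g(b) = C1*sin(sqrt(2)*b/2) + C2*cos(sqrt(2)*b/2)


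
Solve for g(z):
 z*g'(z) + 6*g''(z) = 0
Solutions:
 g(z) = C1 + C2*erf(sqrt(3)*z/6)


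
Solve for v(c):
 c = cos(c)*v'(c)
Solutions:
 v(c) = C1 + Integral(c/cos(c), c)


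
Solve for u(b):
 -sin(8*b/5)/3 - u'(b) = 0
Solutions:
 u(b) = C1 + 5*cos(8*b/5)/24


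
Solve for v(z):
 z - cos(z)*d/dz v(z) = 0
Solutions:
 v(z) = C1 + Integral(z/cos(z), z)


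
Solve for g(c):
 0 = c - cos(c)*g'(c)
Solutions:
 g(c) = C1 + Integral(c/cos(c), c)


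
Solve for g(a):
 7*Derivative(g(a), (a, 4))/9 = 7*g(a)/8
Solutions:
 g(a) = C1*exp(-2^(1/4)*sqrt(3)*a/2) + C2*exp(2^(1/4)*sqrt(3)*a/2) + C3*sin(2^(1/4)*sqrt(3)*a/2) + C4*cos(2^(1/4)*sqrt(3)*a/2)


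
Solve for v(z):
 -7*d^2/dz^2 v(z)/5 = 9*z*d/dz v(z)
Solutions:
 v(z) = C1 + C2*erf(3*sqrt(70)*z/14)


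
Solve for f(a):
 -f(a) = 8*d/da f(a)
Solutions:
 f(a) = C1*exp(-a/8)


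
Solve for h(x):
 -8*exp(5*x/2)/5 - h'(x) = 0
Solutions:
 h(x) = C1 - 16*exp(5*x/2)/25


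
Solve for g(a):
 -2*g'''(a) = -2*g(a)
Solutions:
 g(a) = C3*exp(a) + (C1*sin(sqrt(3)*a/2) + C2*cos(sqrt(3)*a/2))*exp(-a/2)


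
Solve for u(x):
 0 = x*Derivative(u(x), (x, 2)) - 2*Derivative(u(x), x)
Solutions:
 u(x) = C1 + C2*x^3


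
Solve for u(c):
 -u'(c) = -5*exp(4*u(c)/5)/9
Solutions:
 u(c) = 5*log(-(-1/(C1 + 20*c))^(1/4)) + 5*log(5)/4 + 5*log(3)/2
 u(c) = 5*log(-1/(C1 + 20*c))/4 + 5*log(5)/4 + 5*log(3)/2
 u(c) = 5*log(-I*(-1/(C1 + 20*c))^(1/4)) + 5*log(5)/4 + 5*log(3)/2
 u(c) = 5*log(I*(-1/(C1 + 20*c))^(1/4)) + 5*log(5)/4 + 5*log(3)/2


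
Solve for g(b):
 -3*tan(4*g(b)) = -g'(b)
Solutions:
 g(b) = -asin(C1*exp(12*b))/4 + pi/4
 g(b) = asin(C1*exp(12*b))/4


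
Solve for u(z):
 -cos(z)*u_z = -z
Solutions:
 u(z) = C1 + Integral(z/cos(z), z)


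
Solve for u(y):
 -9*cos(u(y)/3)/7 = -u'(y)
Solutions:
 -9*y/7 - 3*log(sin(u(y)/3) - 1)/2 + 3*log(sin(u(y)/3) + 1)/2 = C1


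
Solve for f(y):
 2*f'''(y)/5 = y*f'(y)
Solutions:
 f(y) = C1 + Integral(C2*airyai(2^(2/3)*5^(1/3)*y/2) + C3*airybi(2^(2/3)*5^(1/3)*y/2), y)


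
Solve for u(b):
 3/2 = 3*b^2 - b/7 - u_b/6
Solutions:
 u(b) = C1 + 6*b^3 - 3*b^2/7 - 9*b


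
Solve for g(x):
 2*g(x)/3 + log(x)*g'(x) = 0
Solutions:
 g(x) = C1*exp(-2*li(x)/3)


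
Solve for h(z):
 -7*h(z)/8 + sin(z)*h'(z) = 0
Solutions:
 h(z) = C1*(cos(z) - 1)^(7/16)/(cos(z) + 1)^(7/16)


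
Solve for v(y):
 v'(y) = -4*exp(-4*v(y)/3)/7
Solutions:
 v(y) = 3*log(-I*(C1 - 16*y/21)^(1/4))
 v(y) = 3*log(I*(C1 - 16*y/21)^(1/4))
 v(y) = 3*log(-(C1 - 16*y/21)^(1/4))
 v(y) = 3*log(C1 - 16*y/21)/4


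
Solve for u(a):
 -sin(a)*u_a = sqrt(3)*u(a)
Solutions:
 u(a) = C1*(cos(a) + 1)^(sqrt(3)/2)/(cos(a) - 1)^(sqrt(3)/2)


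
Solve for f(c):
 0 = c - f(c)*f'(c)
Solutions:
 f(c) = -sqrt(C1 + c^2)
 f(c) = sqrt(C1 + c^2)


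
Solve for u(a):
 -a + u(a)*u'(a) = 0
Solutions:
 u(a) = -sqrt(C1 + a^2)
 u(a) = sqrt(C1 + a^2)


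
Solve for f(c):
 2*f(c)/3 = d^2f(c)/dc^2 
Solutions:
 f(c) = C1*exp(-sqrt(6)*c/3) + C2*exp(sqrt(6)*c/3)


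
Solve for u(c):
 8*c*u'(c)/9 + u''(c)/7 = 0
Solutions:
 u(c) = C1 + C2*erf(2*sqrt(7)*c/3)


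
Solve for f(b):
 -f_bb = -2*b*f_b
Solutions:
 f(b) = C1 + C2*erfi(b)


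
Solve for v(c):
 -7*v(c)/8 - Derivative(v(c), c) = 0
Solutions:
 v(c) = C1*exp(-7*c/8)


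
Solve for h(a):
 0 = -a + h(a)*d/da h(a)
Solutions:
 h(a) = -sqrt(C1 + a^2)
 h(a) = sqrt(C1 + a^2)


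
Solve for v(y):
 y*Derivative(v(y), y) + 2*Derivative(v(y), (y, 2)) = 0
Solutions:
 v(y) = C1 + C2*erf(y/2)


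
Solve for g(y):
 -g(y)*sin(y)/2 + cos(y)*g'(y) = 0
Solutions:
 g(y) = C1/sqrt(cos(y))


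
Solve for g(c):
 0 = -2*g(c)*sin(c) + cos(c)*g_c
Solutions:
 g(c) = C1/cos(c)^2


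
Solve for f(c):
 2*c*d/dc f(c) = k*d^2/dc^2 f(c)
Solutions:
 f(c) = C1 + C2*erf(c*sqrt(-1/k))/sqrt(-1/k)


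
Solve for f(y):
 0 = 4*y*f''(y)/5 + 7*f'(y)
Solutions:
 f(y) = C1 + C2/y^(31/4)


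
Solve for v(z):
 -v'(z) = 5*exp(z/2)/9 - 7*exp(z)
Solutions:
 v(z) = C1 - 10*exp(z/2)/9 + 7*exp(z)


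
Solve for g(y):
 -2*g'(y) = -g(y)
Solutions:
 g(y) = C1*exp(y/2)


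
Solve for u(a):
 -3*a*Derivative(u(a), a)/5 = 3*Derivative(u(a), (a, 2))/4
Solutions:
 u(a) = C1 + C2*erf(sqrt(10)*a/5)


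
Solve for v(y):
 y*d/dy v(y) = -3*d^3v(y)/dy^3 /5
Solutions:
 v(y) = C1 + Integral(C2*airyai(-3^(2/3)*5^(1/3)*y/3) + C3*airybi(-3^(2/3)*5^(1/3)*y/3), y)


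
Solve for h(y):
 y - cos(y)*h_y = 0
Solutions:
 h(y) = C1 + Integral(y/cos(y), y)


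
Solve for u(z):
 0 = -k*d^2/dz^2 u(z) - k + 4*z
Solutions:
 u(z) = C1 + C2*z - z^2/2 + 2*z^3/(3*k)


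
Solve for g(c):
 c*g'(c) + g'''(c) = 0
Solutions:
 g(c) = C1 + Integral(C2*airyai(-c) + C3*airybi(-c), c)


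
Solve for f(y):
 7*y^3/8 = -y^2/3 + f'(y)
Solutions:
 f(y) = C1 + 7*y^4/32 + y^3/9


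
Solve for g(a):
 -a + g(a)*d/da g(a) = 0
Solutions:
 g(a) = -sqrt(C1 + a^2)
 g(a) = sqrt(C1 + a^2)


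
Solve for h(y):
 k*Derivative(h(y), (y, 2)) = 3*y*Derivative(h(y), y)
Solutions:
 h(y) = C1 + C2*erf(sqrt(6)*y*sqrt(-1/k)/2)/sqrt(-1/k)


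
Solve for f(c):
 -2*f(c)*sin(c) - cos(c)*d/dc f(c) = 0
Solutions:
 f(c) = C1*cos(c)^2


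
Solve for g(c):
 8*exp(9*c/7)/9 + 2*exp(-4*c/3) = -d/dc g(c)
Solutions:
 g(c) = C1 - 56*exp(9*c/7)/81 + 3*exp(-4*c/3)/2


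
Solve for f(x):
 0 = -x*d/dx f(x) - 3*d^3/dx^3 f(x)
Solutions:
 f(x) = C1 + Integral(C2*airyai(-3^(2/3)*x/3) + C3*airybi(-3^(2/3)*x/3), x)


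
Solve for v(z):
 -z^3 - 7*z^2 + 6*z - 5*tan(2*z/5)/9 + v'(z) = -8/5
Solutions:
 v(z) = C1 + z^4/4 + 7*z^3/3 - 3*z^2 - 8*z/5 - 25*log(cos(2*z/5))/18


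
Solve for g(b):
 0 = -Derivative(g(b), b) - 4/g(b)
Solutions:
 g(b) = -sqrt(C1 - 8*b)
 g(b) = sqrt(C1 - 8*b)


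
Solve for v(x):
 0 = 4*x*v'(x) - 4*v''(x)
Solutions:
 v(x) = C1 + C2*erfi(sqrt(2)*x/2)


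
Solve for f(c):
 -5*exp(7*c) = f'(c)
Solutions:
 f(c) = C1 - 5*exp(7*c)/7


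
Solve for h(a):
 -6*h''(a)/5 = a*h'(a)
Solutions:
 h(a) = C1 + C2*erf(sqrt(15)*a/6)


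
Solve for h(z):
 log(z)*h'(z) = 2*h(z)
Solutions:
 h(z) = C1*exp(2*li(z))


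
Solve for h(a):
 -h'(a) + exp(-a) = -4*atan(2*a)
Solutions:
 h(a) = C1 + 4*a*atan(2*a) - log(4*a^2 + 1) - exp(-a)


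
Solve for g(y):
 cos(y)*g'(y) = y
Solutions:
 g(y) = C1 + Integral(y/cos(y), y)


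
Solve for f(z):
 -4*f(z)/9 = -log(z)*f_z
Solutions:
 f(z) = C1*exp(4*li(z)/9)


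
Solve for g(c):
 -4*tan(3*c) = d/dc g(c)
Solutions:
 g(c) = C1 + 4*log(cos(3*c))/3


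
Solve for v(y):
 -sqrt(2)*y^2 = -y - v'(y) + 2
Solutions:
 v(y) = C1 + sqrt(2)*y^3/3 - y^2/2 + 2*y


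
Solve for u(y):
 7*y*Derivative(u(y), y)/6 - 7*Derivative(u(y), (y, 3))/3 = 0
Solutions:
 u(y) = C1 + Integral(C2*airyai(2^(2/3)*y/2) + C3*airybi(2^(2/3)*y/2), y)


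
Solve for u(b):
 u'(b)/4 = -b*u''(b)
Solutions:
 u(b) = C1 + C2*b^(3/4)


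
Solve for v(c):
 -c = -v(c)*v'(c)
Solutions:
 v(c) = -sqrt(C1 + c^2)
 v(c) = sqrt(C1 + c^2)


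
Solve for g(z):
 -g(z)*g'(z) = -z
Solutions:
 g(z) = -sqrt(C1 + z^2)
 g(z) = sqrt(C1 + z^2)


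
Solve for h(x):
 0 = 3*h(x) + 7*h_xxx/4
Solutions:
 h(x) = C3*exp(x*(-12^(1/3)*7^(2/3) + 3*14^(2/3)*3^(1/3))/28)*sin(14^(2/3)*3^(5/6)*x/14) + C4*exp(x*(-12^(1/3)*7^(2/3) + 3*14^(2/3)*3^(1/3))/28)*cos(14^(2/3)*3^(5/6)*x/14) + C5*exp(-x*(12^(1/3)*7^(2/3) + 3*14^(2/3)*3^(1/3))/28) + (C1*sin(14^(2/3)*3^(5/6)*x/14) + C2*cos(14^(2/3)*3^(5/6)*x/14))*exp(12^(1/3)*7^(2/3)*x/14)


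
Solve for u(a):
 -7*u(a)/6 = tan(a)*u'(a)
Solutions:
 u(a) = C1/sin(a)^(7/6)


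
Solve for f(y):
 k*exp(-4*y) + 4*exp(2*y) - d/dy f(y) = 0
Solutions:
 f(y) = C1 - k*exp(-4*y)/4 + 2*exp(2*y)


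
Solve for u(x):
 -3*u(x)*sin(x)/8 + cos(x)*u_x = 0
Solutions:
 u(x) = C1/cos(x)^(3/8)


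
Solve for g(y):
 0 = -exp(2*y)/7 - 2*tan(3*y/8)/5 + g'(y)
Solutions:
 g(y) = C1 + exp(2*y)/14 - 16*log(cos(3*y/8))/15


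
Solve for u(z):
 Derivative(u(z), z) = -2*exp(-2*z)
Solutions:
 u(z) = C1 + exp(-2*z)


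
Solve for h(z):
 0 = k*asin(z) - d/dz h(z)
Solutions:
 h(z) = C1 + k*(z*asin(z) + sqrt(1 - z^2))


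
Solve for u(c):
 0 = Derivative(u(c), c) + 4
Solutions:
 u(c) = C1 - 4*c


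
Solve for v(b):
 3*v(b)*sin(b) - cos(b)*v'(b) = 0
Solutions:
 v(b) = C1/cos(b)^3


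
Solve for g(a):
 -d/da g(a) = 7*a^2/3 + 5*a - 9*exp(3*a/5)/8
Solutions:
 g(a) = C1 - 7*a^3/9 - 5*a^2/2 + 15*exp(3*a/5)/8


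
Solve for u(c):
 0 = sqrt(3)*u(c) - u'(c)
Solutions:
 u(c) = C1*exp(sqrt(3)*c)


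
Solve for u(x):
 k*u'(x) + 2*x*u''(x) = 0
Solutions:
 u(x) = C1 + x^(1 - re(k)/2)*(C2*sin(log(x)*Abs(im(k))/2) + C3*cos(log(x)*im(k)/2))


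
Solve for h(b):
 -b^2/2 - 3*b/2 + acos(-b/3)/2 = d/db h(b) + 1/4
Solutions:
 h(b) = C1 - b^3/6 - 3*b^2/4 + b*acos(-b/3)/2 - b/4 + sqrt(9 - b^2)/2


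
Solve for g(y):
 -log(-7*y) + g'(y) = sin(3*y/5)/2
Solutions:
 g(y) = C1 + y*log(-y) - y + y*log(7) - 5*cos(3*y/5)/6


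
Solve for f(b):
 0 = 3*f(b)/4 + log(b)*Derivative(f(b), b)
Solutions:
 f(b) = C1*exp(-3*li(b)/4)


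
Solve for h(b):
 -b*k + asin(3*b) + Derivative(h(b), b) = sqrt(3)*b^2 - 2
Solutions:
 h(b) = C1 + sqrt(3)*b^3/3 + b^2*k/2 - b*asin(3*b) - 2*b - sqrt(1 - 9*b^2)/3


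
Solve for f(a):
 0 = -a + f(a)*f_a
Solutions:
 f(a) = -sqrt(C1 + a^2)
 f(a) = sqrt(C1 + a^2)


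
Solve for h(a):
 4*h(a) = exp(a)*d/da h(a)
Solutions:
 h(a) = C1*exp(-4*exp(-a))


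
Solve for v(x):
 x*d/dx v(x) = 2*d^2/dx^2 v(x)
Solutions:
 v(x) = C1 + C2*erfi(x/2)


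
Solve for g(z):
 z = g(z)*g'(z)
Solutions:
 g(z) = -sqrt(C1 + z^2)
 g(z) = sqrt(C1 + z^2)


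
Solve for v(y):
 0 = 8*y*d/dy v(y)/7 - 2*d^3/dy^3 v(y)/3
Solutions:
 v(y) = C1 + Integral(C2*airyai(12^(1/3)*7^(2/3)*y/7) + C3*airybi(12^(1/3)*7^(2/3)*y/7), y)


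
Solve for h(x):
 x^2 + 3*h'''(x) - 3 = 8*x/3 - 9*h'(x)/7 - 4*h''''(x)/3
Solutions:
 h(x) = C1 + C2*exp(3*x*(-14 + 7*7^(1/3)/(4*sqrt(11) + 15)^(1/3) + 7^(2/3)*(4*sqrt(11) + 15)^(1/3))/56)*sin(3*sqrt(3)*7^(1/3)*x*(-7^(1/3)*(4*sqrt(11) + 15)^(1/3) + 7/(4*sqrt(11) + 15)^(1/3))/56) + C3*exp(3*x*(-14 + 7*7^(1/3)/(4*sqrt(11) + 15)^(1/3) + 7^(2/3)*(4*sqrt(11) + 15)^(1/3))/56)*cos(3*sqrt(3)*7^(1/3)*x*(-7^(1/3)*(4*sqrt(11) + 15)^(1/3) + 7/(4*sqrt(11) + 15)^(1/3))/56) + C4*exp(-3*x*(7*7^(1/3)/(4*sqrt(11) + 15)^(1/3) + 7 + 7^(2/3)*(4*sqrt(11) + 15)^(1/3))/28) - 7*x^3/27 + 28*x^2/27 + 161*x/27


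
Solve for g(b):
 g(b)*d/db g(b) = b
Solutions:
 g(b) = -sqrt(C1 + b^2)
 g(b) = sqrt(C1 + b^2)


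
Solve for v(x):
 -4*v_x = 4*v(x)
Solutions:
 v(x) = C1*exp(-x)


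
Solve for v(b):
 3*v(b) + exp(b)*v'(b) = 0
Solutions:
 v(b) = C1*exp(3*exp(-b))


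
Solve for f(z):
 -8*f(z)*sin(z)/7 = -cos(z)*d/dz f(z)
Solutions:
 f(z) = C1/cos(z)^(8/7)


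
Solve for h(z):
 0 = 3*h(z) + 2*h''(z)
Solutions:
 h(z) = C1*sin(sqrt(6)*z/2) + C2*cos(sqrt(6)*z/2)


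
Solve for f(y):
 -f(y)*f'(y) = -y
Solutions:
 f(y) = -sqrt(C1 + y^2)
 f(y) = sqrt(C1 + y^2)


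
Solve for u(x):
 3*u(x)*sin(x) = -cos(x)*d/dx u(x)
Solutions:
 u(x) = C1*cos(x)^3


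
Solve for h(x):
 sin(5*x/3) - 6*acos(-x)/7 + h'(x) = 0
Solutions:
 h(x) = C1 + 6*x*acos(-x)/7 + 6*sqrt(1 - x^2)/7 + 3*cos(5*x/3)/5


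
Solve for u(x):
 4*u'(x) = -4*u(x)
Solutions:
 u(x) = C1*exp(-x)


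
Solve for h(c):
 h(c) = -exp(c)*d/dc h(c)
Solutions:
 h(c) = C1*exp(exp(-c))


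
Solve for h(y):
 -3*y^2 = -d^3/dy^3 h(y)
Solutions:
 h(y) = C1 + C2*y + C3*y^2 + y^5/20


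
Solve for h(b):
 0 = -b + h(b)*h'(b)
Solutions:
 h(b) = -sqrt(C1 + b^2)
 h(b) = sqrt(C1 + b^2)


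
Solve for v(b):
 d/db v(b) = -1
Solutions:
 v(b) = C1 - b


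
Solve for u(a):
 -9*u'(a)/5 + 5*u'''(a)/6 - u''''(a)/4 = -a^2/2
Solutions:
 u(a) = C1 + C2*exp(a*(250*2^(2/3)*5^(1/3)/(81*sqrt(1561) + 4061)^(1/3) + 2^(1/3)*5^(2/3)*(81*sqrt(1561) + 4061)^(1/3) + 100)/90)*sin(10^(1/3)*sqrt(3)*a*(-5^(1/3)*(81*sqrt(1561) + 4061)^(1/3) + 250*2^(1/3)/(81*sqrt(1561) + 4061)^(1/3))/90) + C3*exp(a*(250*2^(2/3)*5^(1/3)/(81*sqrt(1561) + 4061)^(1/3) + 2^(1/3)*5^(2/3)*(81*sqrt(1561) + 4061)^(1/3) + 100)/90)*cos(10^(1/3)*sqrt(3)*a*(-5^(1/3)*(81*sqrt(1561) + 4061)^(1/3) + 250*2^(1/3)/(81*sqrt(1561) + 4061)^(1/3))/90) + C4*exp(a*(-2^(1/3)*5^(2/3)*(81*sqrt(1561) + 4061)^(1/3) - 250*2^(2/3)*5^(1/3)/(81*sqrt(1561) + 4061)^(1/3) + 50)/45) + 5*a^3/54 + 125*a/486


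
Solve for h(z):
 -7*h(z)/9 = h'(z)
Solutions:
 h(z) = C1*exp(-7*z/9)


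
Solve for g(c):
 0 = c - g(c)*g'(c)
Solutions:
 g(c) = -sqrt(C1 + c^2)
 g(c) = sqrt(C1 + c^2)


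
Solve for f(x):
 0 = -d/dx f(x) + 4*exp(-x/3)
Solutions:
 f(x) = C1 - 12*exp(-x/3)


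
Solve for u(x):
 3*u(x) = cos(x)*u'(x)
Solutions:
 u(x) = C1*(sin(x) + 1)^(3/2)/(sin(x) - 1)^(3/2)


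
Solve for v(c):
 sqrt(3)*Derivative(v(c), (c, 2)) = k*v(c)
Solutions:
 v(c) = C1*exp(-3^(3/4)*c*sqrt(k)/3) + C2*exp(3^(3/4)*c*sqrt(k)/3)


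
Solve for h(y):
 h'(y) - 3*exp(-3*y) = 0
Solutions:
 h(y) = C1 - exp(-3*y)


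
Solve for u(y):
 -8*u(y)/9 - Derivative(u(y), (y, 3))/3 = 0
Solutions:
 u(y) = C3*exp(-2*3^(2/3)*y/3) + (C1*sin(3^(1/6)*y) + C2*cos(3^(1/6)*y))*exp(3^(2/3)*y/3)


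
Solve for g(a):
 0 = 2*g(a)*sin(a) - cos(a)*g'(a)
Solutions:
 g(a) = C1/cos(a)^2


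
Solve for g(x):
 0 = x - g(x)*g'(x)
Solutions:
 g(x) = -sqrt(C1 + x^2)
 g(x) = sqrt(C1 + x^2)


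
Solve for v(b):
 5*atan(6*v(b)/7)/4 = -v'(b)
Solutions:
 Integral(1/atan(6*_y/7), (_y, v(b))) = C1 - 5*b/4


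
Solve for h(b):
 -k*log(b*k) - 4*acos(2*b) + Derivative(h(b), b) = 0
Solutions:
 h(b) = C1 + b*k*(log(b*k) - 1) + 4*b*acos(2*b) - 2*sqrt(1 - 4*b^2)


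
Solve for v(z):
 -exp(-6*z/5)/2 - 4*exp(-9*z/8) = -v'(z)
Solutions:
 v(z) = C1 - 5*exp(-6*z/5)/12 - 32*exp(-9*z/8)/9


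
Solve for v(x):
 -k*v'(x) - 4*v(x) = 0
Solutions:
 v(x) = C1*exp(-4*x/k)


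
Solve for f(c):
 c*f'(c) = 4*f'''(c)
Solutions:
 f(c) = C1 + Integral(C2*airyai(2^(1/3)*c/2) + C3*airybi(2^(1/3)*c/2), c)


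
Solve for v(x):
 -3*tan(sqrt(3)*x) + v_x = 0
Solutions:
 v(x) = C1 - sqrt(3)*log(cos(sqrt(3)*x))


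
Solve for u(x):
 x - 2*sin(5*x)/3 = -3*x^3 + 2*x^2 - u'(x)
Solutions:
 u(x) = C1 - 3*x^4/4 + 2*x^3/3 - x^2/2 - 2*cos(5*x)/15


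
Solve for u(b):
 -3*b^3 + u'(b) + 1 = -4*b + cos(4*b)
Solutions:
 u(b) = C1 + 3*b^4/4 - 2*b^2 - b + sin(4*b)/4


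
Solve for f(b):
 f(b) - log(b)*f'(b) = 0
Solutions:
 f(b) = C1*exp(li(b))


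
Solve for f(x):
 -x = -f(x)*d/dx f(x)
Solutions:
 f(x) = -sqrt(C1 + x^2)
 f(x) = sqrt(C1 + x^2)


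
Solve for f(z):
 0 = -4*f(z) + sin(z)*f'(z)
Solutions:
 f(z) = C1*(cos(z)^2 - 2*cos(z) + 1)/(cos(z)^2 + 2*cos(z) + 1)


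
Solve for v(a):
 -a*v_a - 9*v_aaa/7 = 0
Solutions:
 v(a) = C1 + Integral(C2*airyai(-21^(1/3)*a/3) + C3*airybi(-21^(1/3)*a/3), a)


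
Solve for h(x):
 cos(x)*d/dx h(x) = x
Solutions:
 h(x) = C1 + Integral(x/cos(x), x)


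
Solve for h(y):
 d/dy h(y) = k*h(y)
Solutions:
 h(y) = C1*exp(k*y)


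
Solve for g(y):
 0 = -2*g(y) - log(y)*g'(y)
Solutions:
 g(y) = C1*exp(-2*li(y))


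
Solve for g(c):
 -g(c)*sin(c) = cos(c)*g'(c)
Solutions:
 g(c) = C1*cos(c)


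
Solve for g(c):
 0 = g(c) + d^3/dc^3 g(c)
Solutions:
 g(c) = C3*exp(-c) + (C1*sin(sqrt(3)*c/2) + C2*cos(sqrt(3)*c/2))*exp(c/2)


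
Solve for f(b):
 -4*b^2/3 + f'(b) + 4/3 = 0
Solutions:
 f(b) = C1 + 4*b^3/9 - 4*b/3


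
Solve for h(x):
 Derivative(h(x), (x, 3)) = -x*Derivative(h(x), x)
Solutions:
 h(x) = C1 + Integral(C2*airyai(-x) + C3*airybi(-x), x)


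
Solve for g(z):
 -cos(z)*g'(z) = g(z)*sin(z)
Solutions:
 g(z) = C1*cos(z)


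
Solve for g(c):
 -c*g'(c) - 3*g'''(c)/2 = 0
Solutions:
 g(c) = C1 + Integral(C2*airyai(-2^(1/3)*3^(2/3)*c/3) + C3*airybi(-2^(1/3)*3^(2/3)*c/3), c)


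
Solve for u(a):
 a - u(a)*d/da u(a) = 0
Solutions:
 u(a) = -sqrt(C1 + a^2)
 u(a) = sqrt(C1 + a^2)
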